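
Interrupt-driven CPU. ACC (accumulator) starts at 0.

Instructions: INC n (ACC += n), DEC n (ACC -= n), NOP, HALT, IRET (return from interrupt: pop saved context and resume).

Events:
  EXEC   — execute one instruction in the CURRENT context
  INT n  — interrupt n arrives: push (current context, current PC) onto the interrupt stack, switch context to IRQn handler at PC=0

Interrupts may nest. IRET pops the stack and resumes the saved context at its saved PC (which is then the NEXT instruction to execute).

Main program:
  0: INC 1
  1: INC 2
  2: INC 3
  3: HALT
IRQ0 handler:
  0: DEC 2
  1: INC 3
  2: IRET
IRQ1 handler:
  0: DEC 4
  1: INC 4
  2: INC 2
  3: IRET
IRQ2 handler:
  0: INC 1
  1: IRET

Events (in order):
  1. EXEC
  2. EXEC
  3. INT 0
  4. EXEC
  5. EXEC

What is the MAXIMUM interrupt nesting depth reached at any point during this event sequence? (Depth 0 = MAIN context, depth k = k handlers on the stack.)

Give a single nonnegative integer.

Answer: 1

Derivation:
Event 1 (EXEC): [MAIN] PC=0: INC 1 -> ACC=1 [depth=0]
Event 2 (EXEC): [MAIN] PC=1: INC 2 -> ACC=3 [depth=0]
Event 3 (INT 0): INT 0 arrives: push (MAIN, PC=2), enter IRQ0 at PC=0 (depth now 1) [depth=1]
Event 4 (EXEC): [IRQ0] PC=0: DEC 2 -> ACC=1 [depth=1]
Event 5 (EXEC): [IRQ0] PC=1: INC 3 -> ACC=4 [depth=1]
Max depth observed: 1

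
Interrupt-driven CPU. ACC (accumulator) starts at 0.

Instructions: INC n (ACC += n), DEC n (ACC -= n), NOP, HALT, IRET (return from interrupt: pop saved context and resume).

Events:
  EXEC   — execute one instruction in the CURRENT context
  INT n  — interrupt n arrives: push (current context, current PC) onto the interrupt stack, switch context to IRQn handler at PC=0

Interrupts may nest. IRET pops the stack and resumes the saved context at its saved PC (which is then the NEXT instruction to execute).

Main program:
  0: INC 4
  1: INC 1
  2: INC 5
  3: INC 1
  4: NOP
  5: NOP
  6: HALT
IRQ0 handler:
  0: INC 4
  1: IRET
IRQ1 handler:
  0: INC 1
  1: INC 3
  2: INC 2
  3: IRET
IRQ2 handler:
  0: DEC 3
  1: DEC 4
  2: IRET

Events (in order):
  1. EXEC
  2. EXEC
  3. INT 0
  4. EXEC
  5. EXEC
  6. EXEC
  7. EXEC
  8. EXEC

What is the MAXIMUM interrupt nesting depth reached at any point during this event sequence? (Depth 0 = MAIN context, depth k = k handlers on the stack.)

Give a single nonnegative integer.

Answer: 1

Derivation:
Event 1 (EXEC): [MAIN] PC=0: INC 4 -> ACC=4 [depth=0]
Event 2 (EXEC): [MAIN] PC=1: INC 1 -> ACC=5 [depth=0]
Event 3 (INT 0): INT 0 arrives: push (MAIN, PC=2), enter IRQ0 at PC=0 (depth now 1) [depth=1]
Event 4 (EXEC): [IRQ0] PC=0: INC 4 -> ACC=9 [depth=1]
Event 5 (EXEC): [IRQ0] PC=1: IRET -> resume MAIN at PC=2 (depth now 0) [depth=0]
Event 6 (EXEC): [MAIN] PC=2: INC 5 -> ACC=14 [depth=0]
Event 7 (EXEC): [MAIN] PC=3: INC 1 -> ACC=15 [depth=0]
Event 8 (EXEC): [MAIN] PC=4: NOP [depth=0]
Max depth observed: 1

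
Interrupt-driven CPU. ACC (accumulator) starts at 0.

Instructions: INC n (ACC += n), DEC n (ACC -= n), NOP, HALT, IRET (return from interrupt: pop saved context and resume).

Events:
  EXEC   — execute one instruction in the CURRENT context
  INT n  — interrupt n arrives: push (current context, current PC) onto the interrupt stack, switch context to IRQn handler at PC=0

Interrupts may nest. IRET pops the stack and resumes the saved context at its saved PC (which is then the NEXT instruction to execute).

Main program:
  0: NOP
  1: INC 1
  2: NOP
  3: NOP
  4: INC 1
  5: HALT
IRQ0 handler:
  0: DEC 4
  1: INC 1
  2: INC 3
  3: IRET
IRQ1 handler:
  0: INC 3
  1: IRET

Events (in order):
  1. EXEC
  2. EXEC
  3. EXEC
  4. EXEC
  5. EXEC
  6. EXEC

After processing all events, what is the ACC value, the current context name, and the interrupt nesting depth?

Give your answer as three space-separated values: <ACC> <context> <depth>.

Event 1 (EXEC): [MAIN] PC=0: NOP
Event 2 (EXEC): [MAIN] PC=1: INC 1 -> ACC=1
Event 3 (EXEC): [MAIN] PC=2: NOP
Event 4 (EXEC): [MAIN] PC=3: NOP
Event 5 (EXEC): [MAIN] PC=4: INC 1 -> ACC=2
Event 6 (EXEC): [MAIN] PC=5: HALT

Answer: 2 MAIN 0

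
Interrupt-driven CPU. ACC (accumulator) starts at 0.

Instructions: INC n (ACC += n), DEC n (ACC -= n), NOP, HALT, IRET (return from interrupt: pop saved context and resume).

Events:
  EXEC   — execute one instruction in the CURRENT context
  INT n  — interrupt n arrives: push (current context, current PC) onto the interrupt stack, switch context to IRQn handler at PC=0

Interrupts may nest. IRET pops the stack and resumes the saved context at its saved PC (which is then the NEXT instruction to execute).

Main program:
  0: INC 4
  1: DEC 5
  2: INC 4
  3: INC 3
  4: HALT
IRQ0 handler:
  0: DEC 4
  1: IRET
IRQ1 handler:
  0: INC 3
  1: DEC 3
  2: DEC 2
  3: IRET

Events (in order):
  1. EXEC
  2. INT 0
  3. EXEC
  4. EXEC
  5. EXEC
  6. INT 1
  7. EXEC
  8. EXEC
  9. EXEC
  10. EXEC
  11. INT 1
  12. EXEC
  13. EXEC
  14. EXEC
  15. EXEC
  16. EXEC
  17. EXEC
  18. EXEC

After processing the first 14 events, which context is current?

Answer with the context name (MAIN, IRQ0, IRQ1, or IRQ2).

Event 1 (EXEC): [MAIN] PC=0: INC 4 -> ACC=4
Event 2 (INT 0): INT 0 arrives: push (MAIN, PC=1), enter IRQ0 at PC=0 (depth now 1)
Event 3 (EXEC): [IRQ0] PC=0: DEC 4 -> ACC=0
Event 4 (EXEC): [IRQ0] PC=1: IRET -> resume MAIN at PC=1 (depth now 0)
Event 5 (EXEC): [MAIN] PC=1: DEC 5 -> ACC=-5
Event 6 (INT 1): INT 1 arrives: push (MAIN, PC=2), enter IRQ1 at PC=0 (depth now 1)
Event 7 (EXEC): [IRQ1] PC=0: INC 3 -> ACC=-2
Event 8 (EXEC): [IRQ1] PC=1: DEC 3 -> ACC=-5
Event 9 (EXEC): [IRQ1] PC=2: DEC 2 -> ACC=-7
Event 10 (EXEC): [IRQ1] PC=3: IRET -> resume MAIN at PC=2 (depth now 0)
Event 11 (INT 1): INT 1 arrives: push (MAIN, PC=2), enter IRQ1 at PC=0 (depth now 1)
Event 12 (EXEC): [IRQ1] PC=0: INC 3 -> ACC=-4
Event 13 (EXEC): [IRQ1] PC=1: DEC 3 -> ACC=-7
Event 14 (EXEC): [IRQ1] PC=2: DEC 2 -> ACC=-9

Answer: IRQ1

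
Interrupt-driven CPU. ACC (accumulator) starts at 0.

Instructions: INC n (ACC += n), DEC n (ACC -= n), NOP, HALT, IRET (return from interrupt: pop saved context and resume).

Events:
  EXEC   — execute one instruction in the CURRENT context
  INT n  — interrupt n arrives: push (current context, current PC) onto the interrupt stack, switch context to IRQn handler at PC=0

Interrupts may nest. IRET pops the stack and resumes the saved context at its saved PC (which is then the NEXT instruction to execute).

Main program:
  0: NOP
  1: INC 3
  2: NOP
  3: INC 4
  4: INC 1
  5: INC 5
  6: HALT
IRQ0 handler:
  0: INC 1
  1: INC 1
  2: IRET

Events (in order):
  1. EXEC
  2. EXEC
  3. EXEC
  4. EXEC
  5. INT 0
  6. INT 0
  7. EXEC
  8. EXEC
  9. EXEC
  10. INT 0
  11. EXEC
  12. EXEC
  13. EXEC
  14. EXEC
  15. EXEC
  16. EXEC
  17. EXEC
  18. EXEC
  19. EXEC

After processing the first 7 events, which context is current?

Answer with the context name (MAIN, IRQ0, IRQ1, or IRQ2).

Event 1 (EXEC): [MAIN] PC=0: NOP
Event 2 (EXEC): [MAIN] PC=1: INC 3 -> ACC=3
Event 3 (EXEC): [MAIN] PC=2: NOP
Event 4 (EXEC): [MAIN] PC=3: INC 4 -> ACC=7
Event 5 (INT 0): INT 0 arrives: push (MAIN, PC=4), enter IRQ0 at PC=0 (depth now 1)
Event 6 (INT 0): INT 0 arrives: push (IRQ0, PC=0), enter IRQ0 at PC=0 (depth now 2)
Event 7 (EXEC): [IRQ0] PC=0: INC 1 -> ACC=8

Answer: IRQ0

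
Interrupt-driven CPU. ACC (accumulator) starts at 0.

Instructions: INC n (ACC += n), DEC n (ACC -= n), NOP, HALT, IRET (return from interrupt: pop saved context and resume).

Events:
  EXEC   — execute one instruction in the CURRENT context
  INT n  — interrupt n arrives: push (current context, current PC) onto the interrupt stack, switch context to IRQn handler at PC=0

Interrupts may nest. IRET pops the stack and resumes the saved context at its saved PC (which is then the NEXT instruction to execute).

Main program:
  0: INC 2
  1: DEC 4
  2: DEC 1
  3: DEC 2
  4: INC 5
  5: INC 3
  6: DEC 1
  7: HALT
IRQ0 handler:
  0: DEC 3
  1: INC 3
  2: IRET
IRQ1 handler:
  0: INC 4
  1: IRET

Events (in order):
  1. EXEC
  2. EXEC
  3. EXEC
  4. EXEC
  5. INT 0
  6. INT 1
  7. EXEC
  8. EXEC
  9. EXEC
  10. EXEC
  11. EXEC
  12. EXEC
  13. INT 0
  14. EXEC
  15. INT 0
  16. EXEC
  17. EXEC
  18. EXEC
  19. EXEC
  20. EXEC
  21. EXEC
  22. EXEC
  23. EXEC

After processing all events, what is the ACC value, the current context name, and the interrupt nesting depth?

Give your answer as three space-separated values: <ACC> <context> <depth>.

Answer: 6 MAIN 0

Derivation:
Event 1 (EXEC): [MAIN] PC=0: INC 2 -> ACC=2
Event 2 (EXEC): [MAIN] PC=1: DEC 4 -> ACC=-2
Event 3 (EXEC): [MAIN] PC=2: DEC 1 -> ACC=-3
Event 4 (EXEC): [MAIN] PC=3: DEC 2 -> ACC=-5
Event 5 (INT 0): INT 0 arrives: push (MAIN, PC=4), enter IRQ0 at PC=0 (depth now 1)
Event 6 (INT 1): INT 1 arrives: push (IRQ0, PC=0), enter IRQ1 at PC=0 (depth now 2)
Event 7 (EXEC): [IRQ1] PC=0: INC 4 -> ACC=-1
Event 8 (EXEC): [IRQ1] PC=1: IRET -> resume IRQ0 at PC=0 (depth now 1)
Event 9 (EXEC): [IRQ0] PC=0: DEC 3 -> ACC=-4
Event 10 (EXEC): [IRQ0] PC=1: INC 3 -> ACC=-1
Event 11 (EXEC): [IRQ0] PC=2: IRET -> resume MAIN at PC=4 (depth now 0)
Event 12 (EXEC): [MAIN] PC=4: INC 5 -> ACC=4
Event 13 (INT 0): INT 0 arrives: push (MAIN, PC=5), enter IRQ0 at PC=0 (depth now 1)
Event 14 (EXEC): [IRQ0] PC=0: DEC 3 -> ACC=1
Event 15 (INT 0): INT 0 arrives: push (IRQ0, PC=1), enter IRQ0 at PC=0 (depth now 2)
Event 16 (EXEC): [IRQ0] PC=0: DEC 3 -> ACC=-2
Event 17 (EXEC): [IRQ0] PC=1: INC 3 -> ACC=1
Event 18 (EXEC): [IRQ0] PC=2: IRET -> resume IRQ0 at PC=1 (depth now 1)
Event 19 (EXEC): [IRQ0] PC=1: INC 3 -> ACC=4
Event 20 (EXEC): [IRQ0] PC=2: IRET -> resume MAIN at PC=5 (depth now 0)
Event 21 (EXEC): [MAIN] PC=5: INC 3 -> ACC=7
Event 22 (EXEC): [MAIN] PC=6: DEC 1 -> ACC=6
Event 23 (EXEC): [MAIN] PC=7: HALT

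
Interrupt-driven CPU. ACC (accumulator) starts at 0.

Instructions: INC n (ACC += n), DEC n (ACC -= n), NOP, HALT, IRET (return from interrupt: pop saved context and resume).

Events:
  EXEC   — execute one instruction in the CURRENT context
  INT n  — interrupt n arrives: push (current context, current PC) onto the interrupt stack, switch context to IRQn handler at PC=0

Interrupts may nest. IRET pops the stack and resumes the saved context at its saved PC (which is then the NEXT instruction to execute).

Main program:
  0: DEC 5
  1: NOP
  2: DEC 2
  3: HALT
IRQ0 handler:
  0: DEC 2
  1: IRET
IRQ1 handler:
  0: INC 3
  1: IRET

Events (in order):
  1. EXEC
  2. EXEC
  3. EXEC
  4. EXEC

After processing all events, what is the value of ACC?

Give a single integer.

Event 1 (EXEC): [MAIN] PC=0: DEC 5 -> ACC=-5
Event 2 (EXEC): [MAIN] PC=1: NOP
Event 3 (EXEC): [MAIN] PC=2: DEC 2 -> ACC=-7
Event 4 (EXEC): [MAIN] PC=3: HALT

Answer: -7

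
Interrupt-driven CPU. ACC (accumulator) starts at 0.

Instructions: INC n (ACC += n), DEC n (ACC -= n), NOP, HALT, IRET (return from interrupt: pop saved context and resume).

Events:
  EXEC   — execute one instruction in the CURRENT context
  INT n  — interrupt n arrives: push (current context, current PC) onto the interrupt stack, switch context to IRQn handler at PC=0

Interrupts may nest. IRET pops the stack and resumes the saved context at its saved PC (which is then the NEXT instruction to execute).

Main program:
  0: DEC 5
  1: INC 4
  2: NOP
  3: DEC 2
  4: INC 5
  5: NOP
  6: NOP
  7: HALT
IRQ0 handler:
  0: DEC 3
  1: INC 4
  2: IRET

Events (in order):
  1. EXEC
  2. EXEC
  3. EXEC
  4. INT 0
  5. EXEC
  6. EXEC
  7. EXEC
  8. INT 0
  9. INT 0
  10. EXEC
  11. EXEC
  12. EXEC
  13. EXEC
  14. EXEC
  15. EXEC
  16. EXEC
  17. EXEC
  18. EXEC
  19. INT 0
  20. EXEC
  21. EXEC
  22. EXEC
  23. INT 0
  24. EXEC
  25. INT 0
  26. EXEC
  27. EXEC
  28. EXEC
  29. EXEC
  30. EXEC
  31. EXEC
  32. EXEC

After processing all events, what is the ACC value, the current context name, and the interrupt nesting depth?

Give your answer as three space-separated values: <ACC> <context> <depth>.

Event 1 (EXEC): [MAIN] PC=0: DEC 5 -> ACC=-5
Event 2 (EXEC): [MAIN] PC=1: INC 4 -> ACC=-1
Event 3 (EXEC): [MAIN] PC=2: NOP
Event 4 (INT 0): INT 0 arrives: push (MAIN, PC=3), enter IRQ0 at PC=0 (depth now 1)
Event 5 (EXEC): [IRQ0] PC=0: DEC 3 -> ACC=-4
Event 6 (EXEC): [IRQ0] PC=1: INC 4 -> ACC=0
Event 7 (EXEC): [IRQ0] PC=2: IRET -> resume MAIN at PC=3 (depth now 0)
Event 8 (INT 0): INT 0 arrives: push (MAIN, PC=3), enter IRQ0 at PC=0 (depth now 1)
Event 9 (INT 0): INT 0 arrives: push (IRQ0, PC=0), enter IRQ0 at PC=0 (depth now 2)
Event 10 (EXEC): [IRQ0] PC=0: DEC 3 -> ACC=-3
Event 11 (EXEC): [IRQ0] PC=1: INC 4 -> ACC=1
Event 12 (EXEC): [IRQ0] PC=2: IRET -> resume IRQ0 at PC=0 (depth now 1)
Event 13 (EXEC): [IRQ0] PC=0: DEC 3 -> ACC=-2
Event 14 (EXEC): [IRQ0] PC=1: INC 4 -> ACC=2
Event 15 (EXEC): [IRQ0] PC=2: IRET -> resume MAIN at PC=3 (depth now 0)
Event 16 (EXEC): [MAIN] PC=3: DEC 2 -> ACC=0
Event 17 (EXEC): [MAIN] PC=4: INC 5 -> ACC=5
Event 18 (EXEC): [MAIN] PC=5: NOP
Event 19 (INT 0): INT 0 arrives: push (MAIN, PC=6), enter IRQ0 at PC=0 (depth now 1)
Event 20 (EXEC): [IRQ0] PC=0: DEC 3 -> ACC=2
Event 21 (EXEC): [IRQ0] PC=1: INC 4 -> ACC=6
Event 22 (EXEC): [IRQ0] PC=2: IRET -> resume MAIN at PC=6 (depth now 0)
Event 23 (INT 0): INT 0 arrives: push (MAIN, PC=6), enter IRQ0 at PC=0 (depth now 1)
Event 24 (EXEC): [IRQ0] PC=0: DEC 3 -> ACC=3
Event 25 (INT 0): INT 0 arrives: push (IRQ0, PC=1), enter IRQ0 at PC=0 (depth now 2)
Event 26 (EXEC): [IRQ0] PC=0: DEC 3 -> ACC=0
Event 27 (EXEC): [IRQ0] PC=1: INC 4 -> ACC=4
Event 28 (EXEC): [IRQ0] PC=2: IRET -> resume IRQ0 at PC=1 (depth now 1)
Event 29 (EXEC): [IRQ0] PC=1: INC 4 -> ACC=8
Event 30 (EXEC): [IRQ0] PC=2: IRET -> resume MAIN at PC=6 (depth now 0)
Event 31 (EXEC): [MAIN] PC=6: NOP
Event 32 (EXEC): [MAIN] PC=7: HALT

Answer: 8 MAIN 0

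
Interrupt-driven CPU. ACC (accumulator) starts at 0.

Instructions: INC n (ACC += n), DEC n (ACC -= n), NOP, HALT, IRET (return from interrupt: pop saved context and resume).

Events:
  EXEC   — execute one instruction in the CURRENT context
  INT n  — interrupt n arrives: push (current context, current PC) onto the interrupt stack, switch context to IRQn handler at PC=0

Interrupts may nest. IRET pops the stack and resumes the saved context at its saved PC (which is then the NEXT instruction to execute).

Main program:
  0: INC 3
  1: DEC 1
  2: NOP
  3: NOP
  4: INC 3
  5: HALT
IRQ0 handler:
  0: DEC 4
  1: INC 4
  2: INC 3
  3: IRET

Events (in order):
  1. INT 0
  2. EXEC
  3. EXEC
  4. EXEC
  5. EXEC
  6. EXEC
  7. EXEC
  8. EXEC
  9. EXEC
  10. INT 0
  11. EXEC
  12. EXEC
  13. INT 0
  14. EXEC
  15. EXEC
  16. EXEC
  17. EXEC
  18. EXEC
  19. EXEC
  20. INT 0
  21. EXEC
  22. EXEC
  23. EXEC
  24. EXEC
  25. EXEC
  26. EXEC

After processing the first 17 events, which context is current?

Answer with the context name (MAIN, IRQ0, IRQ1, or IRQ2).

Answer: IRQ0

Derivation:
Event 1 (INT 0): INT 0 arrives: push (MAIN, PC=0), enter IRQ0 at PC=0 (depth now 1)
Event 2 (EXEC): [IRQ0] PC=0: DEC 4 -> ACC=-4
Event 3 (EXEC): [IRQ0] PC=1: INC 4 -> ACC=0
Event 4 (EXEC): [IRQ0] PC=2: INC 3 -> ACC=3
Event 5 (EXEC): [IRQ0] PC=3: IRET -> resume MAIN at PC=0 (depth now 0)
Event 6 (EXEC): [MAIN] PC=0: INC 3 -> ACC=6
Event 7 (EXEC): [MAIN] PC=1: DEC 1 -> ACC=5
Event 8 (EXEC): [MAIN] PC=2: NOP
Event 9 (EXEC): [MAIN] PC=3: NOP
Event 10 (INT 0): INT 0 arrives: push (MAIN, PC=4), enter IRQ0 at PC=0 (depth now 1)
Event 11 (EXEC): [IRQ0] PC=0: DEC 4 -> ACC=1
Event 12 (EXEC): [IRQ0] PC=1: INC 4 -> ACC=5
Event 13 (INT 0): INT 0 arrives: push (IRQ0, PC=2), enter IRQ0 at PC=0 (depth now 2)
Event 14 (EXEC): [IRQ0] PC=0: DEC 4 -> ACC=1
Event 15 (EXEC): [IRQ0] PC=1: INC 4 -> ACC=5
Event 16 (EXEC): [IRQ0] PC=2: INC 3 -> ACC=8
Event 17 (EXEC): [IRQ0] PC=3: IRET -> resume IRQ0 at PC=2 (depth now 1)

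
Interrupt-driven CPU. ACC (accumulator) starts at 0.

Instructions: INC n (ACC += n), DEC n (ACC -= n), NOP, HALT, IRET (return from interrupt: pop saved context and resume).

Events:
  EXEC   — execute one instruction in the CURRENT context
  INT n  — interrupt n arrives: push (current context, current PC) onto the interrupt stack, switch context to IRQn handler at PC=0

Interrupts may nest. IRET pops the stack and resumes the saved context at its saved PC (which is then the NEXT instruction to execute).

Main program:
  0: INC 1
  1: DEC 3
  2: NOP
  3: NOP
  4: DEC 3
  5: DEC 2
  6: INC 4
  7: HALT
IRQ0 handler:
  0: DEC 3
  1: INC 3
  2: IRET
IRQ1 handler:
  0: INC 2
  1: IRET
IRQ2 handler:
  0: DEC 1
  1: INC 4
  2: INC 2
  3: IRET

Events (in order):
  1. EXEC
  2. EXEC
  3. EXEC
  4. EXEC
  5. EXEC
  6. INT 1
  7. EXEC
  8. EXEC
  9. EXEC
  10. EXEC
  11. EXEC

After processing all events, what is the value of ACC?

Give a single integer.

Event 1 (EXEC): [MAIN] PC=0: INC 1 -> ACC=1
Event 2 (EXEC): [MAIN] PC=1: DEC 3 -> ACC=-2
Event 3 (EXEC): [MAIN] PC=2: NOP
Event 4 (EXEC): [MAIN] PC=3: NOP
Event 5 (EXEC): [MAIN] PC=4: DEC 3 -> ACC=-5
Event 6 (INT 1): INT 1 arrives: push (MAIN, PC=5), enter IRQ1 at PC=0 (depth now 1)
Event 7 (EXEC): [IRQ1] PC=0: INC 2 -> ACC=-3
Event 8 (EXEC): [IRQ1] PC=1: IRET -> resume MAIN at PC=5 (depth now 0)
Event 9 (EXEC): [MAIN] PC=5: DEC 2 -> ACC=-5
Event 10 (EXEC): [MAIN] PC=6: INC 4 -> ACC=-1
Event 11 (EXEC): [MAIN] PC=7: HALT

Answer: -1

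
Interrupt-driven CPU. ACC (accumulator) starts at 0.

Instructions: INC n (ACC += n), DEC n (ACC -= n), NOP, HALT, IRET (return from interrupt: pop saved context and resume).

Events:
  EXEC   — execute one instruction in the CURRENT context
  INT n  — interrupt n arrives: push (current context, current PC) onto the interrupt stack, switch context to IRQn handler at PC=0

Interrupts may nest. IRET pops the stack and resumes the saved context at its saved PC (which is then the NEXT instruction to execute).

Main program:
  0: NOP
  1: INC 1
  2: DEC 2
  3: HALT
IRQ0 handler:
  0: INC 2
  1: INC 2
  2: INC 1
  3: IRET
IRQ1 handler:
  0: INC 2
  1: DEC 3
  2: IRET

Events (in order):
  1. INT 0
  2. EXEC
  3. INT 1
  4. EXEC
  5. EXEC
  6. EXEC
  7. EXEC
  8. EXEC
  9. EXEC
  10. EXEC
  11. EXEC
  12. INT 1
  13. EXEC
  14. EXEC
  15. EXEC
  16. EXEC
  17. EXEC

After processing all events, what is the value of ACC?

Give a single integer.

Event 1 (INT 0): INT 0 arrives: push (MAIN, PC=0), enter IRQ0 at PC=0 (depth now 1)
Event 2 (EXEC): [IRQ0] PC=0: INC 2 -> ACC=2
Event 3 (INT 1): INT 1 arrives: push (IRQ0, PC=1), enter IRQ1 at PC=0 (depth now 2)
Event 4 (EXEC): [IRQ1] PC=0: INC 2 -> ACC=4
Event 5 (EXEC): [IRQ1] PC=1: DEC 3 -> ACC=1
Event 6 (EXEC): [IRQ1] PC=2: IRET -> resume IRQ0 at PC=1 (depth now 1)
Event 7 (EXEC): [IRQ0] PC=1: INC 2 -> ACC=3
Event 8 (EXEC): [IRQ0] PC=2: INC 1 -> ACC=4
Event 9 (EXEC): [IRQ0] PC=3: IRET -> resume MAIN at PC=0 (depth now 0)
Event 10 (EXEC): [MAIN] PC=0: NOP
Event 11 (EXEC): [MAIN] PC=1: INC 1 -> ACC=5
Event 12 (INT 1): INT 1 arrives: push (MAIN, PC=2), enter IRQ1 at PC=0 (depth now 1)
Event 13 (EXEC): [IRQ1] PC=0: INC 2 -> ACC=7
Event 14 (EXEC): [IRQ1] PC=1: DEC 3 -> ACC=4
Event 15 (EXEC): [IRQ1] PC=2: IRET -> resume MAIN at PC=2 (depth now 0)
Event 16 (EXEC): [MAIN] PC=2: DEC 2 -> ACC=2
Event 17 (EXEC): [MAIN] PC=3: HALT

Answer: 2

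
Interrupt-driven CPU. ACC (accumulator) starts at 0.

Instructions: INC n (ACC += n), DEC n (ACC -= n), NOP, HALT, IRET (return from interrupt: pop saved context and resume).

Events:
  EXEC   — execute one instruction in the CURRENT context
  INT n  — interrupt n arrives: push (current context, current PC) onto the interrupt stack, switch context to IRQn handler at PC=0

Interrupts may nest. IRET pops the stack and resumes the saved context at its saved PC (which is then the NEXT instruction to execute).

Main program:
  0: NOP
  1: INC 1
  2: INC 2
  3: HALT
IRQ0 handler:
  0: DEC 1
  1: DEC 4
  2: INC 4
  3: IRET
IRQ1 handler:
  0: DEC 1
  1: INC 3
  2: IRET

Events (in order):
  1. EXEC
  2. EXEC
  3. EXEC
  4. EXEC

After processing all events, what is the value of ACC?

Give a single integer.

Answer: 3

Derivation:
Event 1 (EXEC): [MAIN] PC=0: NOP
Event 2 (EXEC): [MAIN] PC=1: INC 1 -> ACC=1
Event 3 (EXEC): [MAIN] PC=2: INC 2 -> ACC=3
Event 4 (EXEC): [MAIN] PC=3: HALT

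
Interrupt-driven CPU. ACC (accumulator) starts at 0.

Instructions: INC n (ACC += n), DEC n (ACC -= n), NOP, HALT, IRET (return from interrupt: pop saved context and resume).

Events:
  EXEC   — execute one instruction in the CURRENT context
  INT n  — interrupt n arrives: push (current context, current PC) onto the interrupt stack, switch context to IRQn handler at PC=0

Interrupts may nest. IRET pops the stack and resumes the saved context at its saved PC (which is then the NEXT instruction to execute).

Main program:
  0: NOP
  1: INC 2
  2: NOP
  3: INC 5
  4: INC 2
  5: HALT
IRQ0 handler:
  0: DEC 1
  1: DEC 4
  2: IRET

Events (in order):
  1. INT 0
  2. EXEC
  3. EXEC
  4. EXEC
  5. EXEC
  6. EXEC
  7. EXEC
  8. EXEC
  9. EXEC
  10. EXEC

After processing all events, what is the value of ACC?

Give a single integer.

Answer: 4

Derivation:
Event 1 (INT 0): INT 0 arrives: push (MAIN, PC=0), enter IRQ0 at PC=0 (depth now 1)
Event 2 (EXEC): [IRQ0] PC=0: DEC 1 -> ACC=-1
Event 3 (EXEC): [IRQ0] PC=1: DEC 4 -> ACC=-5
Event 4 (EXEC): [IRQ0] PC=2: IRET -> resume MAIN at PC=0 (depth now 0)
Event 5 (EXEC): [MAIN] PC=0: NOP
Event 6 (EXEC): [MAIN] PC=1: INC 2 -> ACC=-3
Event 7 (EXEC): [MAIN] PC=2: NOP
Event 8 (EXEC): [MAIN] PC=3: INC 5 -> ACC=2
Event 9 (EXEC): [MAIN] PC=4: INC 2 -> ACC=4
Event 10 (EXEC): [MAIN] PC=5: HALT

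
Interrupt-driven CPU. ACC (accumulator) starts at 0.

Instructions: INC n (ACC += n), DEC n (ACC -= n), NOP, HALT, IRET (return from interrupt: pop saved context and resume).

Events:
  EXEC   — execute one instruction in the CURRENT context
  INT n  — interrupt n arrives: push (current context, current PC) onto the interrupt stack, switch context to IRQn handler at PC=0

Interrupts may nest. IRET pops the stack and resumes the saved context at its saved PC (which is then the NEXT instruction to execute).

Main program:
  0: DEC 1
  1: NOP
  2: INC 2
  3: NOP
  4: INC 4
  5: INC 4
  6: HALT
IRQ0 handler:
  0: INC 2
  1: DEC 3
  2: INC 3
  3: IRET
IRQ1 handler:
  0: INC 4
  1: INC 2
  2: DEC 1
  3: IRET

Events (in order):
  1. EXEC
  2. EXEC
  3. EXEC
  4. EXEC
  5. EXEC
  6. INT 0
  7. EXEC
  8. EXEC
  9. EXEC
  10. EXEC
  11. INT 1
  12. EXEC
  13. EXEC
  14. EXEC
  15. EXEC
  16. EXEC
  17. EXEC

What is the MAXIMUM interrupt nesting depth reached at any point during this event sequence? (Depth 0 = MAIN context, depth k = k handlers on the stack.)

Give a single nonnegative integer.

Event 1 (EXEC): [MAIN] PC=0: DEC 1 -> ACC=-1 [depth=0]
Event 2 (EXEC): [MAIN] PC=1: NOP [depth=0]
Event 3 (EXEC): [MAIN] PC=2: INC 2 -> ACC=1 [depth=0]
Event 4 (EXEC): [MAIN] PC=3: NOP [depth=0]
Event 5 (EXEC): [MAIN] PC=4: INC 4 -> ACC=5 [depth=0]
Event 6 (INT 0): INT 0 arrives: push (MAIN, PC=5), enter IRQ0 at PC=0 (depth now 1) [depth=1]
Event 7 (EXEC): [IRQ0] PC=0: INC 2 -> ACC=7 [depth=1]
Event 8 (EXEC): [IRQ0] PC=1: DEC 3 -> ACC=4 [depth=1]
Event 9 (EXEC): [IRQ0] PC=2: INC 3 -> ACC=7 [depth=1]
Event 10 (EXEC): [IRQ0] PC=3: IRET -> resume MAIN at PC=5 (depth now 0) [depth=0]
Event 11 (INT 1): INT 1 arrives: push (MAIN, PC=5), enter IRQ1 at PC=0 (depth now 1) [depth=1]
Event 12 (EXEC): [IRQ1] PC=0: INC 4 -> ACC=11 [depth=1]
Event 13 (EXEC): [IRQ1] PC=1: INC 2 -> ACC=13 [depth=1]
Event 14 (EXEC): [IRQ1] PC=2: DEC 1 -> ACC=12 [depth=1]
Event 15 (EXEC): [IRQ1] PC=3: IRET -> resume MAIN at PC=5 (depth now 0) [depth=0]
Event 16 (EXEC): [MAIN] PC=5: INC 4 -> ACC=16 [depth=0]
Event 17 (EXEC): [MAIN] PC=6: HALT [depth=0]
Max depth observed: 1

Answer: 1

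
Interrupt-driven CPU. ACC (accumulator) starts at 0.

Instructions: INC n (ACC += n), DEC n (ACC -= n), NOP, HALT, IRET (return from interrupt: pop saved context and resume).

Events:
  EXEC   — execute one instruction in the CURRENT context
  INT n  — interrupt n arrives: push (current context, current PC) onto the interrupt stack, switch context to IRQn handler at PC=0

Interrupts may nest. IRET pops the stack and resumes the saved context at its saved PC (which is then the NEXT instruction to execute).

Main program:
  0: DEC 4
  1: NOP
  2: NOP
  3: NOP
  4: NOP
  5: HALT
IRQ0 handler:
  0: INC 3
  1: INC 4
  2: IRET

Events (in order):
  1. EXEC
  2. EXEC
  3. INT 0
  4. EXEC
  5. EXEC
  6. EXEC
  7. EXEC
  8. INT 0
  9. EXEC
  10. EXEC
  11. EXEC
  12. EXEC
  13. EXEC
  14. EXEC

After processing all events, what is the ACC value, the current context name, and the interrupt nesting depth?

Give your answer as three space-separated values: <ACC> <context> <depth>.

Event 1 (EXEC): [MAIN] PC=0: DEC 4 -> ACC=-4
Event 2 (EXEC): [MAIN] PC=1: NOP
Event 3 (INT 0): INT 0 arrives: push (MAIN, PC=2), enter IRQ0 at PC=0 (depth now 1)
Event 4 (EXEC): [IRQ0] PC=0: INC 3 -> ACC=-1
Event 5 (EXEC): [IRQ0] PC=1: INC 4 -> ACC=3
Event 6 (EXEC): [IRQ0] PC=2: IRET -> resume MAIN at PC=2 (depth now 0)
Event 7 (EXEC): [MAIN] PC=2: NOP
Event 8 (INT 0): INT 0 arrives: push (MAIN, PC=3), enter IRQ0 at PC=0 (depth now 1)
Event 9 (EXEC): [IRQ0] PC=0: INC 3 -> ACC=6
Event 10 (EXEC): [IRQ0] PC=1: INC 4 -> ACC=10
Event 11 (EXEC): [IRQ0] PC=2: IRET -> resume MAIN at PC=3 (depth now 0)
Event 12 (EXEC): [MAIN] PC=3: NOP
Event 13 (EXEC): [MAIN] PC=4: NOP
Event 14 (EXEC): [MAIN] PC=5: HALT

Answer: 10 MAIN 0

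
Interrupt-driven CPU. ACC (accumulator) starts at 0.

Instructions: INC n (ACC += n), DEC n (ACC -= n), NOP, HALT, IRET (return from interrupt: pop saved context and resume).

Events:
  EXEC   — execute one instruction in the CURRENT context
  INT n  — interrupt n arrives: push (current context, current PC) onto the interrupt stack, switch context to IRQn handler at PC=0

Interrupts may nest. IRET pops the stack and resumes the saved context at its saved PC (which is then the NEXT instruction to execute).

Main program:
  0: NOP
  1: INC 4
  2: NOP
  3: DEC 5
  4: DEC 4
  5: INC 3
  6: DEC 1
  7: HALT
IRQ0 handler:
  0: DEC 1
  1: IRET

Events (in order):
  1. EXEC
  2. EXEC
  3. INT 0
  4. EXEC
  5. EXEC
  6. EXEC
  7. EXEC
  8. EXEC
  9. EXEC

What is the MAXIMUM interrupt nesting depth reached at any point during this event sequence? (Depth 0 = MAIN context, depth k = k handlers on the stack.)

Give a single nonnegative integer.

Event 1 (EXEC): [MAIN] PC=0: NOP [depth=0]
Event 2 (EXEC): [MAIN] PC=1: INC 4 -> ACC=4 [depth=0]
Event 3 (INT 0): INT 0 arrives: push (MAIN, PC=2), enter IRQ0 at PC=0 (depth now 1) [depth=1]
Event 4 (EXEC): [IRQ0] PC=0: DEC 1 -> ACC=3 [depth=1]
Event 5 (EXEC): [IRQ0] PC=1: IRET -> resume MAIN at PC=2 (depth now 0) [depth=0]
Event 6 (EXEC): [MAIN] PC=2: NOP [depth=0]
Event 7 (EXEC): [MAIN] PC=3: DEC 5 -> ACC=-2 [depth=0]
Event 8 (EXEC): [MAIN] PC=4: DEC 4 -> ACC=-6 [depth=0]
Event 9 (EXEC): [MAIN] PC=5: INC 3 -> ACC=-3 [depth=0]
Max depth observed: 1

Answer: 1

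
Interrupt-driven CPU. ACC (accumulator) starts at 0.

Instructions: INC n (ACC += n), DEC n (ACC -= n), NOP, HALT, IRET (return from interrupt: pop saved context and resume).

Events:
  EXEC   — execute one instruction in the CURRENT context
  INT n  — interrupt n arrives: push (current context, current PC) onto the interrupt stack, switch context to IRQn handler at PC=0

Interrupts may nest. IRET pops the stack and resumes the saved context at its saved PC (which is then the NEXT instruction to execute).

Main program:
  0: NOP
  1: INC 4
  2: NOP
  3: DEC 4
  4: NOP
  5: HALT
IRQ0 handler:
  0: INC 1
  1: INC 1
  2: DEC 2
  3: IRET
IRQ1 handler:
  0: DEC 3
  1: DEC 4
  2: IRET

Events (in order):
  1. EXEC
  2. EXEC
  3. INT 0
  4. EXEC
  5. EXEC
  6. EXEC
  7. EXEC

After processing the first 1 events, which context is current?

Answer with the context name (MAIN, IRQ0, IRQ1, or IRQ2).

Event 1 (EXEC): [MAIN] PC=0: NOP

Answer: MAIN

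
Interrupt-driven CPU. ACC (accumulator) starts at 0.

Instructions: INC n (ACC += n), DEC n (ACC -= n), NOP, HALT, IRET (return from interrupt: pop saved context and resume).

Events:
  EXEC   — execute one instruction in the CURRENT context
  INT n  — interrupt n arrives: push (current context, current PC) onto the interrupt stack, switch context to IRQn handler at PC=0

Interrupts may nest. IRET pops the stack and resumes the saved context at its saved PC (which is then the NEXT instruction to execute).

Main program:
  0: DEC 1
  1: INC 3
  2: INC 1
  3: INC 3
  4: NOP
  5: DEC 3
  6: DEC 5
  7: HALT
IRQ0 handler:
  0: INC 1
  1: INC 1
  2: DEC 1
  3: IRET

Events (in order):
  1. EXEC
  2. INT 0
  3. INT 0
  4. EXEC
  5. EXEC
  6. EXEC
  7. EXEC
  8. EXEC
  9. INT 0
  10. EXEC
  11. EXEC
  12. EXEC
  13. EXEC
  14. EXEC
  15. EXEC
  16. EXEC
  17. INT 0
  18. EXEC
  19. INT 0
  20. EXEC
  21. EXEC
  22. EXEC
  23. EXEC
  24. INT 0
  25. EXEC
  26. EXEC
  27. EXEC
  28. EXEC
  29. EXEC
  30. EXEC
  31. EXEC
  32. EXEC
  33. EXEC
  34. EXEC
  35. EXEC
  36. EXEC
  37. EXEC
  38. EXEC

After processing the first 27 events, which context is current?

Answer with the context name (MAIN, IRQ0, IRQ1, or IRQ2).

Event 1 (EXEC): [MAIN] PC=0: DEC 1 -> ACC=-1
Event 2 (INT 0): INT 0 arrives: push (MAIN, PC=1), enter IRQ0 at PC=0 (depth now 1)
Event 3 (INT 0): INT 0 arrives: push (IRQ0, PC=0), enter IRQ0 at PC=0 (depth now 2)
Event 4 (EXEC): [IRQ0] PC=0: INC 1 -> ACC=0
Event 5 (EXEC): [IRQ0] PC=1: INC 1 -> ACC=1
Event 6 (EXEC): [IRQ0] PC=2: DEC 1 -> ACC=0
Event 7 (EXEC): [IRQ0] PC=3: IRET -> resume IRQ0 at PC=0 (depth now 1)
Event 8 (EXEC): [IRQ0] PC=0: INC 1 -> ACC=1
Event 9 (INT 0): INT 0 arrives: push (IRQ0, PC=1), enter IRQ0 at PC=0 (depth now 2)
Event 10 (EXEC): [IRQ0] PC=0: INC 1 -> ACC=2
Event 11 (EXEC): [IRQ0] PC=1: INC 1 -> ACC=3
Event 12 (EXEC): [IRQ0] PC=2: DEC 1 -> ACC=2
Event 13 (EXEC): [IRQ0] PC=3: IRET -> resume IRQ0 at PC=1 (depth now 1)
Event 14 (EXEC): [IRQ0] PC=1: INC 1 -> ACC=3
Event 15 (EXEC): [IRQ0] PC=2: DEC 1 -> ACC=2
Event 16 (EXEC): [IRQ0] PC=3: IRET -> resume MAIN at PC=1 (depth now 0)
Event 17 (INT 0): INT 0 arrives: push (MAIN, PC=1), enter IRQ0 at PC=0 (depth now 1)
Event 18 (EXEC): [IRQ0] PC=0: INC 1 -> ACC=3
Event 19 (INT 0): INT 0 arrives: push (IRQ0, PC=1), enter IRQ0 at PC=0 (depth now 2)
Event 20 (EXEC): [IRQ0] PC=0: INC 1 -> ACC=4
Event 21 (EXEC): [IRQ0] PC=1: INC 1 -> ACC=5
Event 22 (EXEC): [IRQ0] PC=2: DEC 1 -> ACC=4
Event 23 (EXEC): [IRQ0] PC=3: IRET -> resume IRQ0 at PC=1 (depth now 1)
Event 24 (INT 0): INT 0 arrives: push (IRQ0, PC=1), enter IRQ0 at PC=0 (depth now 2)
Event 25 (EXEC): [IRQ0] PC=0: INC 1 -> ACC=5
Event 26 (EXEC): [IRQ0] PC=1: INC 1 -> ACC=6
Event 27 (EXEC): [IRQ0] PC=2: DEC 1 -> ACC=5

Answer: IRQ0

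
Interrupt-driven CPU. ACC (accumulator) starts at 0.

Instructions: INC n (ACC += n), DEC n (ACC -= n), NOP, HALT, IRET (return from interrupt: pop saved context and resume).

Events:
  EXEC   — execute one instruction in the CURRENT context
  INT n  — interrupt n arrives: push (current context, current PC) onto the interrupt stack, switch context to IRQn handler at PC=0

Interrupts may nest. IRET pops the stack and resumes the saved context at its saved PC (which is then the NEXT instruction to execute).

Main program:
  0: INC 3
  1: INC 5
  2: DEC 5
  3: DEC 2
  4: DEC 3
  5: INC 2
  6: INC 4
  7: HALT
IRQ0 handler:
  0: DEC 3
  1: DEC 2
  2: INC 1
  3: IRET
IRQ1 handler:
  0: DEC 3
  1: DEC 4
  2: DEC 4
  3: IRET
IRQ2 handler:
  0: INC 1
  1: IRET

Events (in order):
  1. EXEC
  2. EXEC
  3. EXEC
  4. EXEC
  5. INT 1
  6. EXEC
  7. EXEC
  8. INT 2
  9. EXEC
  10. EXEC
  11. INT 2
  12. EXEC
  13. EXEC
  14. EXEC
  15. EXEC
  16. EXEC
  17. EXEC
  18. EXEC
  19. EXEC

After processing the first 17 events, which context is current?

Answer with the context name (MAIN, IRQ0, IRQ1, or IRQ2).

Answer: MAIN

Derivation:
Event 1 (EXEC): [MAIN] PC=0: INC 3 -> ACC=3
Event 2 (EXEC): [MAIN] PC=1: INC 5 -> ACC=8
Event 3 (EXEC): [MAIN] PC=2: DEC 5 -> ACC=3
Event 4 (EXEC): [MAIN] PC=3: DEC 2 -> ACC=1
Event 5 (INT 1): INT 1 arrives: push (MAIN, PC=4), enter IRQ1 at PC=0 (depth now 1)
Event 6 (EXEC): [IRQ1] PC=0: DEC 3 -> ACC=-2
Event 7 (EXEC): [IRQ1] PC=1: DEC 4 -> ACC=-6
Event 8 (INT 2): INT 2 arrives: push (IRQ1, PC=2), enter IRQ2 at PC=0 (depth now 2)
Event 9 (EXEC): [IRQ2] PC=0: INC 1 -> ACC=-5
Event 10 (EXEC): [IRQ2] PC=1: IRET -> resume IRQ1 at PC=2 (depth now 1)
Event 11 (INT 2): INT 2 arrives: push (IRQ1, PC=2), enter IRQ2 at PC=0 (depth now 2)
Event 12 (EXEC): [IRQ2] PC=0: INC 1 -> ACC=-4
Event 13 (EXEC): [IRQ2] PC=1: IRET -> resume IRQ1 at PC=2 (depth now 1)
Event 14 (EXEC): [IRQ1] PC=2: DEC 4 -> ACC=-8
Event 15 (EXEC): [IRQ1] PC=3: IRET -> resume MAIN at PC=4 (depth now 0)
Event 16 (EXEC): [MAIN] PC=4: DEC 3 -> ACC=-11
Event 17 (EXEC): [MAIN] PC=5: INC 2 -> ACC=-9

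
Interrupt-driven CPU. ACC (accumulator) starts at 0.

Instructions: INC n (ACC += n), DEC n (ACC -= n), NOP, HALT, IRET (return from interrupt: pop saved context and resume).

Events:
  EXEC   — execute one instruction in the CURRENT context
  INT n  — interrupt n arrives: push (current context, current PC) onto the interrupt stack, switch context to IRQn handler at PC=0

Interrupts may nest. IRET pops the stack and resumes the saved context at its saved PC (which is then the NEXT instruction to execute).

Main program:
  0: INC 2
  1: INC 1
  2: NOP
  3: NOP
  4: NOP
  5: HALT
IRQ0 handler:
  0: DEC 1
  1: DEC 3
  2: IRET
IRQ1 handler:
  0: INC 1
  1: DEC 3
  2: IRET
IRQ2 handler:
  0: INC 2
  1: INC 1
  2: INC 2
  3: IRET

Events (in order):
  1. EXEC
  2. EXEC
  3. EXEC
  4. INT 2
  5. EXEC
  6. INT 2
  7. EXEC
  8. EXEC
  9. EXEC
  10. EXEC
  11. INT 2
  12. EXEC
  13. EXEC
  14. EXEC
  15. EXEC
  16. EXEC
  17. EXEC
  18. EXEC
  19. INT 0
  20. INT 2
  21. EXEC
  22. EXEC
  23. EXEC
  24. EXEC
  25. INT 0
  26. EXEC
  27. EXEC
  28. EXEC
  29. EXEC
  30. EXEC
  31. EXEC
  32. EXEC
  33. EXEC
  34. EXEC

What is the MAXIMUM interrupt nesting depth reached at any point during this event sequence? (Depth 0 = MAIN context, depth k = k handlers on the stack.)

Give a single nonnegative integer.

Answer: 2

Derivation:
Event 1 (EXEC): [MAIN] PC=0: INC 2 -> ACC=2 [depth=0]
Event 2 (EXEC): [MAIN] PC=1: INC 1 -> ACC=3 [depth=0]
Event 3 (EXEC): [MAIN] PC=2: NOP [depth=0]
Event 4 (INT 2): INT 2 arrives: push (MAIN, PC=3), enter IRQ2 at PC=0 (depth now 1) [depth=1]
Event 5 (EXEC): [IRQ2] PC=0: INC 2 -> ACC=5 [depth=1]
Event 6 (INT 2): INT 2 arrives: push (IRQ2, PC=1), enter IRQ2 at PC=0 (depth now 2) [depth=2]
Event 7 (EXEC): [IRQ2] PC=0: INC 2 -> ACC=7 [depth=2]
Event 8 (EXEC): [IRQ2] PC=1: INC 1 -> ACC=8 [depth=2]
Event 9 (EXEC): [IRQ2] PC=2: INC 2 -> ACC=10 [depth=2]
Event 10 (EXEC): [IRQ2] PC=3: IRET -> resume IRQ2 at PC=1 (depth now 1) [depth=1]
Event 11 (INT 2): INT 2 arrives: push (IRQ2, PC=1), enter IRQ2 at PC=0 (depth now 2) [depth=2]
Event 12 (EXEC): [IRQ2] PC=0: INC 2 -> ACC=12 [depth=2]
Event 13 (EXEC): [IRQ2] PC=1: INC 1 -> ACC=13 [depth=2]
Event 14 (EXEC): [IRQ2] PC=2: INC 2 -> ACC=15 [depth=2]
Event 15 (EXEC): [IRQ2] PC=3: IRET -> resume IRQ2 at PC=1 (depth now 1) [depth=1]
Event 16 (EXEC): [IRQ2] PC=1: INC 1 -> ACC=16 [depth=1]
Event 17 (EXEC): [IRQ2] PC=2: INC 2 -> ACC=18 [depth=1]
Event 18 (EXEC): [IRQ2] PC=3: IRET -> resume MAIN at PC=3 (depth now 0) [depth=0]
Event 19 (INT 0): INT 0 arrives: push (MAIN, PC=3), enter IRQ0 at PC=0 (depth now 1) [depth=1]
Event 20 (INT 2): INT 2 arrives: push (IRQ0, PC=0), enter IRQ2 at PC=0 (depth now 2) [depth=2]
Event 21 (EXEC): [IRQ2] PC=0: INC 2 -> ACC=20 [depth=2]
Event 22 (EXEC): [IRQ2] PC=1: INC 1 -> ACC=21 [depth=2]
Event 23 (EXEC): [IRQ2] PC=2: INC 2 -> ACC=23 [depth=2]
Event 24 (EXEC): [IRQ2] PC=3: IRET -> resume IRQ0 at PC=0 (depth now 1) [depth=1]
Event 25 (INT 0): INT 0 arrives: push (IRQ0, PC=0), enter IRQ0 at PC=0 (depth now 2) [depth=2]
Event 26 (EXEC): [IRQ0] PC=0: DEC 1 -> ACC=22 [depth=2]
Event 27 (EXEC): [IRQ0] PC=1: DEC 3 -> ACC=19 [depth=2]
Event 28 (EXEC): [IRQ0] PC=2: IRET -> resume IRQ0 at PC=0 (depth now 1) [depth=1]
Event 29 (EXEC): [IRQ0] PC=0: DEC 1 -> ACC=18 [depth=1]
Event 30 (EXEC): [IRQ0] PC=1: DEC 3 -> ACC=15 [depth=1]
Event 31 (EXEC): [IRQ0] PC=2: IRET -> resume MAIN at PC=3 (depth now 0) [depth=0]
Event 32 (EXEC): [MAIN] PC=3: NOP [depth=0]
Event 33 (EXEC): [MAIN] PC=4: NOP [depth=0]
Event 34 (EXEC): [MAIN] PC=5: HALT [depth=0]
Max depth observed: 2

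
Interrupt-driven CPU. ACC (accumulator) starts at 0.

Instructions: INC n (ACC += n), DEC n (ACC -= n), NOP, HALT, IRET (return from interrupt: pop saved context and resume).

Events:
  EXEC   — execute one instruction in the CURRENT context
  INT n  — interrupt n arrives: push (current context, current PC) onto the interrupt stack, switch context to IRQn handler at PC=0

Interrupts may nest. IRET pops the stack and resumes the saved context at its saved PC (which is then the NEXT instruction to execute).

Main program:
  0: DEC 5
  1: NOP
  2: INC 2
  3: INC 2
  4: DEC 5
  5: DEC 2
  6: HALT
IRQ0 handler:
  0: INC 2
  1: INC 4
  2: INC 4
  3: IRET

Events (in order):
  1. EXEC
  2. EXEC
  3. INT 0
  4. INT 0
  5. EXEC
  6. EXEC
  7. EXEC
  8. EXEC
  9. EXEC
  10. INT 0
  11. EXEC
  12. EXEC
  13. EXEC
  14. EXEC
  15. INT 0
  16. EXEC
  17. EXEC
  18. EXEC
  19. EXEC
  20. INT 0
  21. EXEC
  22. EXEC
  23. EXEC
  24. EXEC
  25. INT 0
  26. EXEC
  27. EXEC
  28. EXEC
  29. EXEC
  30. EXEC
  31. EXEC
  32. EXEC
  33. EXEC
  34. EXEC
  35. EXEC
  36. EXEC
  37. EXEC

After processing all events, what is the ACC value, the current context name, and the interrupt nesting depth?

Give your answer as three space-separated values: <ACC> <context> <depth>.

Answer: 52 MAIN 0

Derivation:
Event 1 (EXEC): [MAIN] PC=0: DEC 5 -> ACC=-5
Event 2 (EXEC): [MAIN] PC=1: NOP
Event 3 (INT 0): INT 0 arrives: push (MAIN, PC=2), enter IRQ0 at PC=0 (depth now 1)
Event 4 (INT 0): INT 0 arrives: push (IRQ0, PC=0), enter IRQ0 at PC=0 (depth now 2)
Event 5 (EXEC): [IRQ0] PC=0: INC 2 -> ACC=-3
Event 6 (EXEC): [IRQ0] PC=1: INC 4 -> ACC=1
Event 7 (EXEC): [IRQ0] PC=2: INC 4 -> ACC=5
Event 8 (EXEC): [IRQ0] PC=3: IRET -> resume IRQ0 at PC=0 (depth now 1)
Event 9 (EXEC): [IRQ0] PC=0: INC 2 -> ACC=7
Event 10 (INT 0): INT 0 arrives: push (IRQ0, PC=1), enter IRQ0 at PC=0 (depth now 2)
Event 11 (EXEC): [IRQ0] PC=0: INC 2 -> ACC=9
Event 12 (EXEC): [IRQ0] PC=1: INC 4 -> ACC=13
Event 13 (EXEC): [IRQ0] PC=2: INC 4 -> ACC=17
Event 14 (EXEC): [IRQ0] PC=3: IRET -> resume IRQ0 at PC=1 (depth now 1)
Event 15 (INT 0): INT 0 arrives: push (IRQ0, PC=1), enter IRQ0 at PC=0 (depth now 2)
Event 16 (EXEC): [IRQ0] PC=0: INC 2 -> ACC=19
Event 17 (EXEC): [IRQ0] PC=1: INC 4 -> ACC=23
Event 18 (EXEC): [IRQ0] PC=2: INC 4 -> ACC=27
Event 19 (EXEC): [IRQ0] PC=3: IRET -> resume IRQ0 at PC=1 (depth now 1)
Event 20 (INT 0): INT 0 arrives: push (IRQ0, PC=1), enter IRQ0 at PC=0 (depth now 2)
Event 21 (EXEC): [IRQ0] PC=0: INC 2 -> ACC=29
Event 22 (EXEC): [IRQ0] PC=1: INC 4 -> ACC=33
Event 23 (EXEC): [IRQ0] PC=2: INC 4 -> ACC=37
Event 24 (EXEC): [IRQ0] PC=3: IRET -> resume IRQ0 at PC=1 (depth now 1)
Event 25 (INT 0): INT 0 arrives: push (IRQ0, PC=1), enter IRQ0 at PC=0 (depth now 2)
Event 26 (EXEC): [IRQ0] PC=0: INC 2 -> ACC=39
Event 27 (EXEC): [IRQ0] PC=1: INC 4 -> ACC=43
Event 28 (EXEC): [IRQ0] PC=2: INC 4 -> ACC=47
Event 29 (EXEC): [IRQ0] PC=3: IRET -> resume IRQ0 at PC=1 (depth now 1)
Event 30 (EXEC): [IRQ0] PC=1: INC 4 -> ACC=51
Event 31 (EXEC): [IRQ0] PC=2: INC 4 -> ACC=55
Event 32 (EXEC): [IRQ0] PC=3: IRET -> resume MAIN at PC=2 (depth now 0)
Event 33 (EXEC): [MAIN] PC=2: INC 2 -> ACC=57
Event 34 (EXEC): [MAIN] PC=3: INC 2 -> ACC=59
Event 35 (EXEC): [MAIN] PC=4: DEC 5 -> ACC=54
Event 36 (EXEC): [MAIN] PC=5: DEC 2 -> ACC=52
Event 37 (EXEC): [MAIN] PC=6: HALT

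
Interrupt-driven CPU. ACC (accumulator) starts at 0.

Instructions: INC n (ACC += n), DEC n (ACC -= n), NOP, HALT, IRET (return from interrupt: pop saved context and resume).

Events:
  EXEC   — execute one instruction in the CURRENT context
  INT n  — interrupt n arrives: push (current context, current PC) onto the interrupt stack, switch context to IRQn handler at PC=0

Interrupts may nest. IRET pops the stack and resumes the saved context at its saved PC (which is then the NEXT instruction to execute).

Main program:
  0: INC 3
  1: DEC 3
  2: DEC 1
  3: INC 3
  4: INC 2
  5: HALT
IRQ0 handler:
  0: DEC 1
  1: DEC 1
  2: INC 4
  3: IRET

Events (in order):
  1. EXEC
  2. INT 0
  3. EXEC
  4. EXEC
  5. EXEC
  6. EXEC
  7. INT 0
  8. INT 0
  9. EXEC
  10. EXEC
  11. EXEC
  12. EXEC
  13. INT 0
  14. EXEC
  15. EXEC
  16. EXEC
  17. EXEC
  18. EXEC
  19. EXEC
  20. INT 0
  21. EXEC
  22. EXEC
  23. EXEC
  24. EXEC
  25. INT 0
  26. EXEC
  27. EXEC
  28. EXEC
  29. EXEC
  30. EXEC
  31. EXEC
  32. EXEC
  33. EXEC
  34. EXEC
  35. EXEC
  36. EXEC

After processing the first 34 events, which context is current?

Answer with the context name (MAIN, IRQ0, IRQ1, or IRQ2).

Answer: MAIN

Derivation:
Event 1 (EXEC): [MAIN] PC=0: INC 3 -> ACC=3
Event 2 (INT 0): INT 0 arrives: push (MAIN, PC=1), enter IRQ0 at PC=0 (depth now 1)
Event 3 (EXEC): [IRQ0] PC=0: DEC 1 -> ACC=2
Event 4 (EXEC): [IRQ0] PC=1: DEC 1 -> ACC=1
Event 5 (EXEC): [IRQ0] PC=2: INC 4 -> ACC=5
Event 6 (EXEC): [IRQ0] PC=3: IRET -> resume MAIN at PC=1 (depth now 0)
Event 7 (INT 0): INT 0 arrives: push (MAIN, PC=1), enter IRQ0 at PC=0 (depth now 1)
Event 8 (INT 0): INT 0 arrives: push (IRQ0, PC=0), enter IRQ0 at PC=0 (depth now 2)
Event 9 (EXEC): [IRQ0] PC=0: DEC 1 -> ACC=4
Event 10 (EXEC): [IRQ0] PC=1: DEC 1 -> ACC=3
Event 11 (EXEC): [IRQ0] PC=2: INC 4 -> ACC=7
Event 12 (EXEC): [IRQ0] PC=3: IRET -> resume IRQ0 at PC=0 (depth now 1)
Event 13 (INT 0): INT 0 arrives: push (IRQ0, PC=0), enter IRQ0 at PC=0 (depth now 2)
Event 14 (EXEC): [IRQ0] PC=0: DEC 1 -> ACC=6
Event 15 (EXEC): [IRQ0] PC=1: DEC 1 -> ACC=5
Event 16 (EXEC): [IRQ0] PC=2: INC 4 -> ACC=9
Event 17 (EXEC): [IRQ0] PC=3: IRET -> resume IRQ0 at PC=0 (depth now 1)
Event 18 (EXEC): [IRQ0] PC=0: DEC 1 -> ACC=8
Event 19 (EXEC): [IRQ0] PC=1: DEC 1 -> ACC=7
Event 20 (INT 0): INT 0 arrives: push (IRQ0, PC=2), enter IRQ0 at PC=0 (depth now 2)
Event 21 (EXEC): [IRQ0] PC=0: DEC 1 -> ACC=6
Event 22 (EXEC): [IRQ0] PC=1: DEC 1 -> ACC=5
Event 23 (EXEC): [IRQ0] PC=2: INC 4 -> ACC=9
Event 24 (EXEC): [IRQ0] PC=3: IRET -> resume IRQ0 at PC=2 (depth now 1)
Event 25 (INT 0): INT 0 arrives: push (IRQ0, PC=2), enter IRQ0 at PC=0 (depth now 2)
Event 26 (EXEC): [IRQ0] PC=0: DEC 1 -> ACC=8
Event 27 (EXEC): [IRQ0] PC=1: DEC 1 -> ACC=7
Event 28 (EXEC): [IRQ0] PC=2: INC 4 -> ACC=11
Event 29 (EXEC): [IRQ0] PC=3: IRET -> resume IRQ0 at PC=2 (depth now 1)
Event 30 (EXEC): [IRQ0] PC=2: INC 4 -> ACC=15
Event 31 (EXEC): [IRQ0] PC=3: IRET -> resume MAIN at PC=1 (depth now 0)
Event 32 (EXEC): [MAIN] PC=1: DEC 3 -> ACC=12
Event 33 (EXEC): [MAIN] PC=2: DEC 1 -> ACC=11
Event 34 (EXEC): [MAIN] PC=3: INC 3 -> ACC=14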